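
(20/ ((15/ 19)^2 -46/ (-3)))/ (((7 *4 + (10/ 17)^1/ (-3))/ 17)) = 9389610/ 12252229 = 0.77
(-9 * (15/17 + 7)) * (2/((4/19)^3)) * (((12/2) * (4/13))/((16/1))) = -12407931/7072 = -1754.52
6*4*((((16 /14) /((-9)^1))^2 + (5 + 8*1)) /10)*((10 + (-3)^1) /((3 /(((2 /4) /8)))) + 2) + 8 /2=5638603 /79380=71.03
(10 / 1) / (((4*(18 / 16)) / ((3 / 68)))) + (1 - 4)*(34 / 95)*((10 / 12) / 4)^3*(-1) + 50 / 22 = 2.38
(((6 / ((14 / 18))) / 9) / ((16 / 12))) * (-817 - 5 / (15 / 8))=-7377 / 14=-526.93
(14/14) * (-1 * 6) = -6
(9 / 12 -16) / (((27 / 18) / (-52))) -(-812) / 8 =3781 / 6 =630.17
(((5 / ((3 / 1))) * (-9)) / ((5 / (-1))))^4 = 81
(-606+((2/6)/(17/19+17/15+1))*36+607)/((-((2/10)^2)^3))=-66921875/863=-77545.63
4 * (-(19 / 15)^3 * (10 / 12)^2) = -6859 / 1215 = -5.65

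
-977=-977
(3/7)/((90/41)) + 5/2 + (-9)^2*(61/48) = 177463/1680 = 105.63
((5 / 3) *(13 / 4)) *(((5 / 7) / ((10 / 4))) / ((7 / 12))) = 2.65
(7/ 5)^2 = 49/ 25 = 1.96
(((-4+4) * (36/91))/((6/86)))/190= 0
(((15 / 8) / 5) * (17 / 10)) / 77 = 51 / 6160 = 0.01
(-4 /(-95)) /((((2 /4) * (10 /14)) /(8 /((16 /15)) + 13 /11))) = 5348 /5225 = 1.02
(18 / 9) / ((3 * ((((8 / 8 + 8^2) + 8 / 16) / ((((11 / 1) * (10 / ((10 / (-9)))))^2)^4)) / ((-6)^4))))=15945028319714459328 / 131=121717773432934804.03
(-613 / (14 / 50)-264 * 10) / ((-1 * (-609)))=-33805 / 4263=-7.93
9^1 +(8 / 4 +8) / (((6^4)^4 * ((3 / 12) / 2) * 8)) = 12694994583557 / 1410554953728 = 9.00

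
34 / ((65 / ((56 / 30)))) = 952 / 975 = 0.98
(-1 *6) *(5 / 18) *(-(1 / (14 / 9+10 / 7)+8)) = 7835 / 564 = 13.89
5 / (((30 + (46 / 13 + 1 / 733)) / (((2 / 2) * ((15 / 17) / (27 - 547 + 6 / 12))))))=-1429350 / 5645112463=-0.00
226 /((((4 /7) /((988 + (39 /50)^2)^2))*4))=4831757098271831 /50000000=96635141.97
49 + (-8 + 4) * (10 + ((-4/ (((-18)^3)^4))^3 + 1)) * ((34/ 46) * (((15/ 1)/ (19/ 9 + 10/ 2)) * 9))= -20822341327914092356574213439784247571486080939/ 36632938326994334771788474353002553418973184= -568.40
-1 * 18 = -18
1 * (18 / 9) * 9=18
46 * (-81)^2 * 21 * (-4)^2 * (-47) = -4766120352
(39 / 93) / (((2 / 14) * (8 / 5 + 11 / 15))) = 39 / 31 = 1.26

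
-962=-962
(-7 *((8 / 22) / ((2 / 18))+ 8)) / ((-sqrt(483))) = 124 *sqrt(483) / 759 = 3.59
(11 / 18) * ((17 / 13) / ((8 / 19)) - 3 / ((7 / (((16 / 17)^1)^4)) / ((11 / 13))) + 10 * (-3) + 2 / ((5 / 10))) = -15502806121 / 1094459184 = -14.16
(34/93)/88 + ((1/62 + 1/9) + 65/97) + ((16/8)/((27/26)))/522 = 750735991/932374476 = 0.81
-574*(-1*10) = 5740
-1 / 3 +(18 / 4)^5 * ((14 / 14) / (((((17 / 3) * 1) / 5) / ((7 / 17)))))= 670.10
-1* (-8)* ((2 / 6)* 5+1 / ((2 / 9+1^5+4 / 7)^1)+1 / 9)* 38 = 722000 / 1017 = 709.93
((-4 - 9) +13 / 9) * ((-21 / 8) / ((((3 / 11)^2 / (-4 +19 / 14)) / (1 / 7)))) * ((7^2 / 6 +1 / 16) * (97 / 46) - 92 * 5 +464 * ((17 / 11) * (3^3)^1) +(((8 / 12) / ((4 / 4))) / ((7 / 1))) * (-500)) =-16975665304741 / 5842368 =-2905613.84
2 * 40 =80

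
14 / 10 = 7 / 5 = 1.40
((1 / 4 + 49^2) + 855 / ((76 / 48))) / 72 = 11765 / 288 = 40.85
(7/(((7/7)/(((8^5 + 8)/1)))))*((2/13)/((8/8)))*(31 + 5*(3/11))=1142346.74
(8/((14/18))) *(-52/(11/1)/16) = -234/77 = -3.04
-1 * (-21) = 21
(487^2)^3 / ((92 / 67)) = 893816916644753203 / 92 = 9715401267877752.21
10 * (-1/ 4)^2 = 5/ 8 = 0.62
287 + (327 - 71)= 543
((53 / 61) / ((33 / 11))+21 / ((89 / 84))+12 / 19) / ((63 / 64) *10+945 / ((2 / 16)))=41078368 / 14992069491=0.00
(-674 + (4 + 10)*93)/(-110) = -314/55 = -5.71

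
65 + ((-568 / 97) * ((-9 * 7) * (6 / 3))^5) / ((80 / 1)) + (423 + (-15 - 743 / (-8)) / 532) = 685464154956189 / 294880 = 2324552885.77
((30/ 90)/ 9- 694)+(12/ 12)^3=-692.96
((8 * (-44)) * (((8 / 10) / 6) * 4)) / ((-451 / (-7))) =-1792 / 615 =-2.91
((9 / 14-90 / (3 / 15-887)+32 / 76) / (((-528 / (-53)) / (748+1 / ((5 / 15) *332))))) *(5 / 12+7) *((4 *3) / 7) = 1112.54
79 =79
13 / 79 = 0.16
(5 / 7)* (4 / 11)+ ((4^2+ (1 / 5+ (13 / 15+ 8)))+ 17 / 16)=487667 / 18480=26.39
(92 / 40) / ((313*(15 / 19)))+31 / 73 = 1487351 / 3427350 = 0.43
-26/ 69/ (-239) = 26/ 16491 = 0.00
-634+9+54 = -571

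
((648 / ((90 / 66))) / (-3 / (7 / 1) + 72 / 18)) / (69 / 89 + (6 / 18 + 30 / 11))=24424092 / 704125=34.69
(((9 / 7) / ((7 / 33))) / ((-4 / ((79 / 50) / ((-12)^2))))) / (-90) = 869 / 4704000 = 0.00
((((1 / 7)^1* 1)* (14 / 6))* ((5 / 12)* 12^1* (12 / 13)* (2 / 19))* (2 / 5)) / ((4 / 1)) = 4 / 247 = 0.02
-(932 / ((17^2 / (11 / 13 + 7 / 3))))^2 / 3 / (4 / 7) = -23372934592 / 381106323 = -61.33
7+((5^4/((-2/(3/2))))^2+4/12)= 10547227/48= 219733.90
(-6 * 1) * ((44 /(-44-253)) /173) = 8 /1557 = 0.01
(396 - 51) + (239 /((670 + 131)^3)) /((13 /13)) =177303228584 /513922401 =345.00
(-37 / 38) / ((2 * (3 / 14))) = -259 / 114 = -2.27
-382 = -382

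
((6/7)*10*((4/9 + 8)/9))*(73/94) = 55480/8883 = 6.25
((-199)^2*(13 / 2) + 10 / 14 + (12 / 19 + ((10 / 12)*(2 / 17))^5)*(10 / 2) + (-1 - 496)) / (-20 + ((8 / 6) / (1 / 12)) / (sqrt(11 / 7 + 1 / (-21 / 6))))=-117893328980797285 / 4609230664248 - 23578665796159457*sqrt(7) / 3456922998186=-43623.56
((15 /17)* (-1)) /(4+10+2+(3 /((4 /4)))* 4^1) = -15 /476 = -0.03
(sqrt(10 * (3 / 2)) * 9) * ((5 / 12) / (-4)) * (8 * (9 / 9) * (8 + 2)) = -75 * sqrt(15) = -290.47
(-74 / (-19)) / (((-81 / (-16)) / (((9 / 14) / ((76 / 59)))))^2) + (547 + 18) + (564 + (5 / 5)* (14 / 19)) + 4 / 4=30783498932 / 27223371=1130.77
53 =53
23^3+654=12821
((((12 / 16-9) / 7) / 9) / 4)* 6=-11 / 56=-0.20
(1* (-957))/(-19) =957/19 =50.37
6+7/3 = 25/3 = 8.33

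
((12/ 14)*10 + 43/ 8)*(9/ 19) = 6.61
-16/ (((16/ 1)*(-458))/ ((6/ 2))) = 3/ 458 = 0.01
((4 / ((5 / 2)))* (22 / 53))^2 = 30976 / 70225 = 0.44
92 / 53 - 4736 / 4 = -62660 / 53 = -1182.26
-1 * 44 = -44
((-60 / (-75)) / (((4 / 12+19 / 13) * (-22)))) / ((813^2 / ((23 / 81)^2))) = -6877 / 2782662965775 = -0.00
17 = 17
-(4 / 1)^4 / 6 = -128 / 3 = -42.67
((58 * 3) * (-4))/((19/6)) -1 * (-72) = -147.79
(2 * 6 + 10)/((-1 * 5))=-22/5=-4.40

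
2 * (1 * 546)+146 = 1238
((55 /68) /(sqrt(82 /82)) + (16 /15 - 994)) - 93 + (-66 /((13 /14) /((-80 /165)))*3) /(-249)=-1194723293 /1100580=-1085.54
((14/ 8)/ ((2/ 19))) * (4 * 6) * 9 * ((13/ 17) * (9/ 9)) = 46683/ 17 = 2746.06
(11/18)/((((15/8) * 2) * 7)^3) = 352/10418625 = 0.00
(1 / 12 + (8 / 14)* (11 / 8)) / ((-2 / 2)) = -73 / 84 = -0.87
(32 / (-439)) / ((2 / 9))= -0.33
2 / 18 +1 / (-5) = -4 / 45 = -0.09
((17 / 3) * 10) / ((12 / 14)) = 595 / 9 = 66.11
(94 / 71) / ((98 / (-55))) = -0.74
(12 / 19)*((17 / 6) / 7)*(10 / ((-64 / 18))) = -765 / 1064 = -0.72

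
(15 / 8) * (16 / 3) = 10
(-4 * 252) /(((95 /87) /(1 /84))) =-1044 /95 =-10.99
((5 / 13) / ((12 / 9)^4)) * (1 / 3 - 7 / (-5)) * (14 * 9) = 26.58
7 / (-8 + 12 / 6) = -7 / 6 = -1.17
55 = 55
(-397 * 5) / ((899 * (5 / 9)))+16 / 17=-46357 / 15283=-3.03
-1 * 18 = -18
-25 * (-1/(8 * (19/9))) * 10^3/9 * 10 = 31250/19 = 1644.74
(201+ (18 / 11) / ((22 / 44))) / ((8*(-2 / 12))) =-6741 / 44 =-153.20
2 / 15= 0.13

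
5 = 5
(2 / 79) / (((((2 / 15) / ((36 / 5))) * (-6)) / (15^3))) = -60750 / 79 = -768.99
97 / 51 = 1.90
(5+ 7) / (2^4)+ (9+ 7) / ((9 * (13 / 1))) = 415 / 468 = 0.89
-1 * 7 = -7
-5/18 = -0.28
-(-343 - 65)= 408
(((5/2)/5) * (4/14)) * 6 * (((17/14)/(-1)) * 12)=-612/49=-12.49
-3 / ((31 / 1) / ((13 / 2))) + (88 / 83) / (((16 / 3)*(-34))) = -111081 / 174964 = -0.63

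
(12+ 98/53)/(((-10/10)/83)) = -60922/53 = -1149.47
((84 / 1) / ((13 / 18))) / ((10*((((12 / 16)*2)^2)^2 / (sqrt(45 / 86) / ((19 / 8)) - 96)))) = -14336 / 65+ 1792*sqrt(430) / 53105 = -219.85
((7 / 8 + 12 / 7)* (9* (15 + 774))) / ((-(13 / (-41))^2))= -1730833245 / 9464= -182886.01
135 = 135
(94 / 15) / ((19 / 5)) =94 / 57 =1.65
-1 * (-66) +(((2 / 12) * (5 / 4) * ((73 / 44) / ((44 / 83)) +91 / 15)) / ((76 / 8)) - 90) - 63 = -114940427 / 1324224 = -86.80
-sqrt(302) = -17.38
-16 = -16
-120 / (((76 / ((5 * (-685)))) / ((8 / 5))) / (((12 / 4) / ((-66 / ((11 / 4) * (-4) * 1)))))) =82200 / 19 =4326.32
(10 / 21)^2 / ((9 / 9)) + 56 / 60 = 2558 / 2205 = 1.16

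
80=80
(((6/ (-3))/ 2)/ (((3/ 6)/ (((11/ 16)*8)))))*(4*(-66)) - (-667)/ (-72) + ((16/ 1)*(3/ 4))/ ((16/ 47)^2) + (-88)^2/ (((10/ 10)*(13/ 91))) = 57206.28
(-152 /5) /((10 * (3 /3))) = -76 /25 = -3.04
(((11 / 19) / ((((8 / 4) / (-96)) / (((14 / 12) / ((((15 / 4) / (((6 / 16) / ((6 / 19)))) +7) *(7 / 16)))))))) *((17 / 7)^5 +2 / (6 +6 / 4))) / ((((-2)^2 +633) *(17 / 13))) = -30082036864 / 40530668745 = -0.74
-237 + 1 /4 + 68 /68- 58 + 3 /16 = -293.56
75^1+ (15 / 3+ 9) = 89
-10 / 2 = -5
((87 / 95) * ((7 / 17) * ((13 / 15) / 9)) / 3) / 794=0.00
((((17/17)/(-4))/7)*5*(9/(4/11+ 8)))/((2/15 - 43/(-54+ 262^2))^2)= -5239734996375/480212928356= -10.91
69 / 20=3.45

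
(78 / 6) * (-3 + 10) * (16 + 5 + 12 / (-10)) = 9009 / 5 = 1801.80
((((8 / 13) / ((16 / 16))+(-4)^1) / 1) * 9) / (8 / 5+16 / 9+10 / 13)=-8910 / 1213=-7.35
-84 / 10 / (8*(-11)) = 21 / 220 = 0.10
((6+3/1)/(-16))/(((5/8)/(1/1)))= -9/10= -0.90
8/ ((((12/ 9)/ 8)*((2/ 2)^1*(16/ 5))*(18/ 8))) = 20/ 3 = 6.67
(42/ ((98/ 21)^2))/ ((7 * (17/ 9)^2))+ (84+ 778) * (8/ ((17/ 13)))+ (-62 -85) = 145192421/ 28322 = 5126.49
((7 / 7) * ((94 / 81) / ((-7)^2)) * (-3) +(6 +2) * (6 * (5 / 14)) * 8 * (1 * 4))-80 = 619826 / 1323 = 468.50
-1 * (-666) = 666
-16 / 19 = -0.84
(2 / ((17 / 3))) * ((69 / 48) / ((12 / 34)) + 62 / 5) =7907 / 1360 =5.81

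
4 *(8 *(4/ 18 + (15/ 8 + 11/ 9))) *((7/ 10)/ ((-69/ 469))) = -1569274/ 3105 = -505.40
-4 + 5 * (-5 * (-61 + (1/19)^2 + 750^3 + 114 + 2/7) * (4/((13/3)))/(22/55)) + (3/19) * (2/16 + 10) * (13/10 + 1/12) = -127929391168600573/5256160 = -24338945383.82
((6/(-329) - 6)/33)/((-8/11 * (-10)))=-33/1316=-0.03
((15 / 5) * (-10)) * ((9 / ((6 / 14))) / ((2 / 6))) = -1890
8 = 8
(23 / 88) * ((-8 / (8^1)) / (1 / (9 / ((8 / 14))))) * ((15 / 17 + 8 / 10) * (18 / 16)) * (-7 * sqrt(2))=1186731 * sqrt(2) / 21760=77.13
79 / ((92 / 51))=4029 / 92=43.79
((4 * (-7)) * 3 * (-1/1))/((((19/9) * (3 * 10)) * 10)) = 63/475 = 0.13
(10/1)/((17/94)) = 940/17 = 55.29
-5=-5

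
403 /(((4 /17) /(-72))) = -123318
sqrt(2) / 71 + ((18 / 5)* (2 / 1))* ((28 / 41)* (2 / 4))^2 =sqrt(2) / 71 + 7056 / 8405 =0.86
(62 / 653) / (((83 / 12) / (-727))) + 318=16694394 / 54199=308.02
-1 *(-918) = 918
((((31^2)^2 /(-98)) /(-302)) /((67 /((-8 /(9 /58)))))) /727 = -107128436 /3243581019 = -0.03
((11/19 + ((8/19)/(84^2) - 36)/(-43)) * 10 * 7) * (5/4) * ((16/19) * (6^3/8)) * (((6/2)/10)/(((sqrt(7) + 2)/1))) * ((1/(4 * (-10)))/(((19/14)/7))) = 21429933/294937 - 21429933 * sqrt(7)/589874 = -23.46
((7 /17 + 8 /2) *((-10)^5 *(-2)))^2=225000000000000 /289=778546712802.77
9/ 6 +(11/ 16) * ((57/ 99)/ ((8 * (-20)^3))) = 4607981/ 3072000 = 1.50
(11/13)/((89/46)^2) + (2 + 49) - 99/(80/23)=187522399/8237840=22.76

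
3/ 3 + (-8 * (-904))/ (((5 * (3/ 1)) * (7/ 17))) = 123049/ 105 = 1171.90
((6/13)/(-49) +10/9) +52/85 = 834976/487305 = 1.71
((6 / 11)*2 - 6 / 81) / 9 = 302 / 2673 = 0.11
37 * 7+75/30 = 523/2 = 261.50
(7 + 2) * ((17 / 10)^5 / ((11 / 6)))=69.70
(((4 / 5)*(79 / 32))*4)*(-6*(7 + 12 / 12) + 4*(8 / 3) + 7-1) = -3713 / 15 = -247.53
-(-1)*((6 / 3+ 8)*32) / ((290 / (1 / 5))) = 32 / 145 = 0.22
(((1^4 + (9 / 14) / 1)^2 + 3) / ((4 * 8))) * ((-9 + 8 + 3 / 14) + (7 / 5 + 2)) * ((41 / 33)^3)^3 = 22306822863801320657 / 6792166037277815040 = 3.28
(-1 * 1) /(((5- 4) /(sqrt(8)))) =-2 * sqrt(2) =-2.83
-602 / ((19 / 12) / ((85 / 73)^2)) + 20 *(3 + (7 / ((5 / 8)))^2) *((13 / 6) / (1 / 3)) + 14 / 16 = 65540135673 / 4050040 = 16182.59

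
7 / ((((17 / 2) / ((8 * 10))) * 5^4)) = 224 / 2125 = 0.11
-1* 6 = -6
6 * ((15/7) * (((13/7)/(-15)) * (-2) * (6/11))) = 936/539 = 1.74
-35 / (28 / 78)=-195 / 2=-97.50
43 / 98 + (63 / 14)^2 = 4055 / 196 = 20.69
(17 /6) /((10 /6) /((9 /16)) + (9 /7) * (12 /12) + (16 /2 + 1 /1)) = 1071 /5008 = 0.21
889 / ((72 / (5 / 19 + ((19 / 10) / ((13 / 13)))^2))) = 2180717 / 45600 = 47.82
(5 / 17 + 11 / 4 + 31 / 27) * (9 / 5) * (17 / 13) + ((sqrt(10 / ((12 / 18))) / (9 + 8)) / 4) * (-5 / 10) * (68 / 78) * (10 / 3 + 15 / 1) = 7697 / 780 - 55 * sqrt(15) / 468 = 9.41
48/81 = 16/27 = 0.59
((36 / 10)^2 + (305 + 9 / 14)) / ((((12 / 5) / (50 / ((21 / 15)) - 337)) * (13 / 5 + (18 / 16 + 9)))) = -78392233 / 24941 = -3143.11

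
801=801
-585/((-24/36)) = 1755/2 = 877.50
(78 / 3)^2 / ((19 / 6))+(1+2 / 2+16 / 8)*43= 7324 / 19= 385.47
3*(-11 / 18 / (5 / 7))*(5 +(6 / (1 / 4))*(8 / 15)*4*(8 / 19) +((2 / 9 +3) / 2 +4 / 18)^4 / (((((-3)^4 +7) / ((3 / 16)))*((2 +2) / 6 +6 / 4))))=-68.19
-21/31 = -0.68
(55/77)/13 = 5/91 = 0.05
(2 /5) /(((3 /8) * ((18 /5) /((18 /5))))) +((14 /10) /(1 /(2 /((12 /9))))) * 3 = 221 /30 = 7.37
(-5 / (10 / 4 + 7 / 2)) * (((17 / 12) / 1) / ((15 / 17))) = -289 / 216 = -1.34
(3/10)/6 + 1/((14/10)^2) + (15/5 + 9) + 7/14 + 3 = 15739/980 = 16.06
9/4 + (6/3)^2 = 25/4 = 6.25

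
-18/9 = -2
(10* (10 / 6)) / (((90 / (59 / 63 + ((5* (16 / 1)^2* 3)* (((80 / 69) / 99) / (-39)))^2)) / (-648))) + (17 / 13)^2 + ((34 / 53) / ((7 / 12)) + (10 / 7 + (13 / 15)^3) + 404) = 16694470650971318 / 121903996339125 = 136.95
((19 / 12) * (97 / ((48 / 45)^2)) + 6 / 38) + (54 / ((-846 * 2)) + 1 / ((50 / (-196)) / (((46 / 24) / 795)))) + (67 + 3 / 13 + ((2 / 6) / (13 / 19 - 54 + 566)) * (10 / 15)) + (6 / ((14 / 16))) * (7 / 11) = 15698312595412755359 / 75948532792704000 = 206.70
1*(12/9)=4/3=1.33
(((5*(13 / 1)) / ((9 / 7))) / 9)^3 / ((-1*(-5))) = 18839275 / 531441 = 35.45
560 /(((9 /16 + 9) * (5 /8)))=93.70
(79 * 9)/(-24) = -237/8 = -29.62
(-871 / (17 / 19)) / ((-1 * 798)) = 871 / 714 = 1.22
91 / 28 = 3.25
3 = 3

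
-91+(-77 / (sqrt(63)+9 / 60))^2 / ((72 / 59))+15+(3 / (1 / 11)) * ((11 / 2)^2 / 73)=2756541552881 / 185299252452 - 699622000 * sqrt(7) / 634586481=11.96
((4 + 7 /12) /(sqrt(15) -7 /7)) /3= 55 /504 + 55 *sqrt(15) /504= 0.53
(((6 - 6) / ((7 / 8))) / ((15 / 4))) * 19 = 0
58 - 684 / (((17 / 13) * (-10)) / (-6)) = -21746 / 85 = -255.84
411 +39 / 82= 33741 / 82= 411.48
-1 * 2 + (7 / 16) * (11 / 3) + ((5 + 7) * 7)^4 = 2389782509 / 48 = 49787135.60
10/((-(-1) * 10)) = 1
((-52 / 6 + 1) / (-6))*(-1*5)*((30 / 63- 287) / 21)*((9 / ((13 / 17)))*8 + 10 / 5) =432471875 / 51597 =8381.73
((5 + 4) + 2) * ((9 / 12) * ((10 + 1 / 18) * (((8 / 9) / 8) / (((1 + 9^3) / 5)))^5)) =0.00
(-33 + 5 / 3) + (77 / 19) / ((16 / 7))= -26959 / 912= -29.56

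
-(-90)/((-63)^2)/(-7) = -10/3087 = -0.00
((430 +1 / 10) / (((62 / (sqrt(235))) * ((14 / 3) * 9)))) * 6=4301 * sqrt(235) / 4340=15.19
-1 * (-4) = 4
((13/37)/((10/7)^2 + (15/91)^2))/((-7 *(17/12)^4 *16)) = -19931184/52920993625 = -0.00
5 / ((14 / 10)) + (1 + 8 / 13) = 472 / 91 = 5.19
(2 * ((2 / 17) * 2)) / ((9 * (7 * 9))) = 8 / 9639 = 0.00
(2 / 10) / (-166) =-1 / 830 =-0.00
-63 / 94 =-0.67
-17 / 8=-2.12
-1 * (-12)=12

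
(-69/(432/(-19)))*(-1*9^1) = -437/16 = -27.31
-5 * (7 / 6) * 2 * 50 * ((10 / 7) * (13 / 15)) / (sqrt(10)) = -228.39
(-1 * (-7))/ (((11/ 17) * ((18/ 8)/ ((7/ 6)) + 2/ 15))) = 24990/ 4763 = 5.25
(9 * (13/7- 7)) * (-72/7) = 23328/49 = 476.08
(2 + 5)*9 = 63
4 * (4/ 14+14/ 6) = 220/ 21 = 10.48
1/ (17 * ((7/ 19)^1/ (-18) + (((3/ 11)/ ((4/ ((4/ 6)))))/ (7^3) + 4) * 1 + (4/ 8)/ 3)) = 1290366/ 90954845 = 0.01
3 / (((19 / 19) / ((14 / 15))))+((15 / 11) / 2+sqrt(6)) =sqrt(6)+383 / 110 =5.93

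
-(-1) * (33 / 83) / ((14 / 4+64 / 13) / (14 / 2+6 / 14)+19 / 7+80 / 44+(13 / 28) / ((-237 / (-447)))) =0.06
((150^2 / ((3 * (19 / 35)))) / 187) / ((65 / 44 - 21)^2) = 46200000 / 238335563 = 0.19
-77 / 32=-2.41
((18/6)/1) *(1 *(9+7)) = 48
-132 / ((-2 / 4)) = 264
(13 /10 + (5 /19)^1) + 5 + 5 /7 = 9679 /1330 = 7.28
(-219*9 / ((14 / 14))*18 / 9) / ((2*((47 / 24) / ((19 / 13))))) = -898776 / 611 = -1470.99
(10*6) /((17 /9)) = 540 /17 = 31.76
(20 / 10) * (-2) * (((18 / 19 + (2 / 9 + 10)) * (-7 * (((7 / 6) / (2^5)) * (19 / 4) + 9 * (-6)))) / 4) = -276351215 / 65664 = -4208.57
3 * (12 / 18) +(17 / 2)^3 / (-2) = -4881 / 16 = -305.06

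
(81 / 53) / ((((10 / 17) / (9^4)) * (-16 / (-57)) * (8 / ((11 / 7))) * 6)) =1888209873 / 949760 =1988.09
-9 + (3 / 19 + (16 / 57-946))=-954.56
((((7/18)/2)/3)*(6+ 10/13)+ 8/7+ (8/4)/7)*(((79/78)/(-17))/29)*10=-1812260/47240739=-0.04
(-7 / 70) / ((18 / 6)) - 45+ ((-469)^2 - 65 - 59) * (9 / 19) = 59330321 / 570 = 104088.28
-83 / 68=-1.22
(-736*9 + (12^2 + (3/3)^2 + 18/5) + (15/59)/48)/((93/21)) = -213947041/146320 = -1462.19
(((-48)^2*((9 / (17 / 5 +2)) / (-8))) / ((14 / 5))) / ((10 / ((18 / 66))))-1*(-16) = 872 / 77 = 11.32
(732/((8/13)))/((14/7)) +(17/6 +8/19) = 136345/228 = 598.00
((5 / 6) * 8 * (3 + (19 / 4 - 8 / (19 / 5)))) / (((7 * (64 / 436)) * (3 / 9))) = 233805 / 2128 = 109.87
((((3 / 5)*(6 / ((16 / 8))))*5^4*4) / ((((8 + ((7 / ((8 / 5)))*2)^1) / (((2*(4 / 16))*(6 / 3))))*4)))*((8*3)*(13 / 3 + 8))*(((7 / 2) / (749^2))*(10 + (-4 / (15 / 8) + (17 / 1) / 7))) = 47996400 / 37587067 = 1.28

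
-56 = -56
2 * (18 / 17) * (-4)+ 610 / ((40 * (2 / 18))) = 8757 / 68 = 128.78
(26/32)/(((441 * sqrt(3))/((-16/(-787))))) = 13 * sqrt(3)/1041201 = 0.00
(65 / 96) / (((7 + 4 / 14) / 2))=455 / 2448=0.19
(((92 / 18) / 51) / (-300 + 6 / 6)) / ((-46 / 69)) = 1 / 1989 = 0.00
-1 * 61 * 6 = -366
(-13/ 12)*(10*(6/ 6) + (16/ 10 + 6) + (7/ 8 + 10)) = -14807/ 480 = -30.85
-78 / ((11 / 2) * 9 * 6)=-26 / 99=-0.26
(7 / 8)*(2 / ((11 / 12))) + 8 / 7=235 / 77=3.05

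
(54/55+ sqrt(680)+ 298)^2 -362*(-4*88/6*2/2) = 65776*sqrt(170)/55+ 1010115208/9075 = 126900.44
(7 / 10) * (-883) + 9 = -6091 / 10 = -609.10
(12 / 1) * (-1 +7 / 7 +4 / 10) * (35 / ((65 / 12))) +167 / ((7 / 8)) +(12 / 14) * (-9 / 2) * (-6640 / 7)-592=10474344 / 3185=3288.65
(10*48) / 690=16 / 23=0.70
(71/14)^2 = 5041/196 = 25.72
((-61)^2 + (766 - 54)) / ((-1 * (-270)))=4433 / 270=16.42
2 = 2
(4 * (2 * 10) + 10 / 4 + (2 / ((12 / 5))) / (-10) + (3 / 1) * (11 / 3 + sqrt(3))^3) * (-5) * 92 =-1363325 / 9 - 59800 * sqrt(3) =-255057.19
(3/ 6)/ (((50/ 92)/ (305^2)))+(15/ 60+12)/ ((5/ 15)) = 342479/ 4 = 85619.75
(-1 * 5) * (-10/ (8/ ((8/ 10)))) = 5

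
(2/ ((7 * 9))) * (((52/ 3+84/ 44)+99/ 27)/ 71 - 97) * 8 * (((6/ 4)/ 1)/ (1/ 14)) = -515.61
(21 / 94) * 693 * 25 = 363825 / 94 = 3870.48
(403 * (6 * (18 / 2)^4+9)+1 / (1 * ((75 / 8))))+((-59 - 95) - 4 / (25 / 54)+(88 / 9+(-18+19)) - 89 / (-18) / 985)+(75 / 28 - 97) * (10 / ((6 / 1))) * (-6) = 15868916.46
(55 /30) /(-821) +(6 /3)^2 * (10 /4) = 49249 /4926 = 10.00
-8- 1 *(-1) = -7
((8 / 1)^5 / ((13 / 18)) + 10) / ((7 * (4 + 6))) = 294977 / 455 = 648.30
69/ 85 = 0.81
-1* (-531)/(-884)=-531/884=-0.60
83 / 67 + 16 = 1155 / 67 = 17.24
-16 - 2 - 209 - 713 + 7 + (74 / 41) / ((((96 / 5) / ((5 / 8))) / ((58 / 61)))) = -447992311 / 480192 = -932.94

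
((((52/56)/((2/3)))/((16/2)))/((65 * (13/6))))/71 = 9/516880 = 0.00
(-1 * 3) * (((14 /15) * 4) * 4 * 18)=-4032 /5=-806.40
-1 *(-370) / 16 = 185 / 8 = 23.12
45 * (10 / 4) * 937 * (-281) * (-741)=43898192325 / 2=21949096162.50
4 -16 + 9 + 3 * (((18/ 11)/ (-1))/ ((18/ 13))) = -72/ 11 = -6.55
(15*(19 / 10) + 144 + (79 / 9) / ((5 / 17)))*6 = 18211 / 15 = 1214.07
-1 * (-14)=14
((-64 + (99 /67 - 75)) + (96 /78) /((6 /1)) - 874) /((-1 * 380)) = 660643 /248235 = 2.66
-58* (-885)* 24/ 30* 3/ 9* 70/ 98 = 68440/ 7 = 9777.14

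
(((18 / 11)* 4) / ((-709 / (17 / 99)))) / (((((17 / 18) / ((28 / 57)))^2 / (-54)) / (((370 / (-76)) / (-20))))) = 56391552 / 10003254767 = 0.01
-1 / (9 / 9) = -1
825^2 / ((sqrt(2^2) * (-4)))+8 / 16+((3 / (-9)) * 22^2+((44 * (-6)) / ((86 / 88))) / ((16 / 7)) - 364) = -88464221 / 1032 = -85721.14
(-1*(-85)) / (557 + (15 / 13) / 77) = 85085 / 557572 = 0.15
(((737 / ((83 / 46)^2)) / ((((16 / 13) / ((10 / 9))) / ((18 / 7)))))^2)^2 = 412426028536388841928007250625 / 5407753649365837441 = 76265683549.54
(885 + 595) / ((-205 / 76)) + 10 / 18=-202259 / 369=-548.13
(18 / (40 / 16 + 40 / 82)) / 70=738 / 8575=0.09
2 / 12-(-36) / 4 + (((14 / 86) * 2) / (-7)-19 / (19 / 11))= -1.88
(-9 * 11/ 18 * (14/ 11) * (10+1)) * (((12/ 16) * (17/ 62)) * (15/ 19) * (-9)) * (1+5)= 1590435/ 2356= 675.06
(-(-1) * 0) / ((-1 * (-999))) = 0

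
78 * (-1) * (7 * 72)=-39312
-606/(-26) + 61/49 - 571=-348087/637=-546.45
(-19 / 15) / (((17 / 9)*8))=-57 / 680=-0.08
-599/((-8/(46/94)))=13777/376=36.64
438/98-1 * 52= -2329/49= -47.53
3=3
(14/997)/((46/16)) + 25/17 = 1.48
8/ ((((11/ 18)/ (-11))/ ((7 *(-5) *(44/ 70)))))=3168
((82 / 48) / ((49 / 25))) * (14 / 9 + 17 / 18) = 5125 / 2352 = 2.18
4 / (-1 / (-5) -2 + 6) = 20 / 21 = 0.95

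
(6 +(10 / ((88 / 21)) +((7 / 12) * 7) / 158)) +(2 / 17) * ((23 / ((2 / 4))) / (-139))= 412657783 / 49282728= 8.37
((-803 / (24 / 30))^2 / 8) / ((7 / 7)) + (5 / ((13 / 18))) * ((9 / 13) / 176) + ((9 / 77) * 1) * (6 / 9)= 209772663077 / 1665664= 125939.36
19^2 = 361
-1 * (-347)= 347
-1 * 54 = -54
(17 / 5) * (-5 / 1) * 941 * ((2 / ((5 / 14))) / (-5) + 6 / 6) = 47991 / 25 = 1919.64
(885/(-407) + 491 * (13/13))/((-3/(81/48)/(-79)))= 17681859/814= 21722.19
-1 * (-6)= 6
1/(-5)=-1/5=-0.20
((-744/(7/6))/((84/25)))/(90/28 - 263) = 18600/25459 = 0.73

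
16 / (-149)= -16 / 149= -0.11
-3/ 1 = -3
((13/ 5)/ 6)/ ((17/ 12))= 26/ 85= 0.31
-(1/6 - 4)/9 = 23/54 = 0.43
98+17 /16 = 1585 /16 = 99.06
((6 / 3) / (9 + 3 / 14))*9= 84 / 43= 1.95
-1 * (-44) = 44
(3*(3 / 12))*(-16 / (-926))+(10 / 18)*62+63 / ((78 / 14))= 2479141 / 54171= 45.77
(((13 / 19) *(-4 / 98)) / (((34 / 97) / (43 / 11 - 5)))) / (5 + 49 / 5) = 37830 / 6441589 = 0.01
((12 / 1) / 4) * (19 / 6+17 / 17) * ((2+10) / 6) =25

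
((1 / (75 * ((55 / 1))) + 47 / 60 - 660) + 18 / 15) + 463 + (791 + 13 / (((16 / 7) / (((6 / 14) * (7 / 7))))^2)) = 629841281 / 1056000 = 596.44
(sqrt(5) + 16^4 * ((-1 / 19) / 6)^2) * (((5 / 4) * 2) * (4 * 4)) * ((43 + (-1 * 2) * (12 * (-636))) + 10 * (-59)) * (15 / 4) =2207550 * sqrt(5) + 12056166400 / 1083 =16068426.14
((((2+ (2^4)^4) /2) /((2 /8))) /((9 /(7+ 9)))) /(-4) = -58256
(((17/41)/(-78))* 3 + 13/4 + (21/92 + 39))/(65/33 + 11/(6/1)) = 34356003/3077009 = 11.17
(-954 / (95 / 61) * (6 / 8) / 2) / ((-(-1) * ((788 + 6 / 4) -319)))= -87291 / 178790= -0.49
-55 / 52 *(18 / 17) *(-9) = 4455 / 442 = 10.08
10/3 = 3.33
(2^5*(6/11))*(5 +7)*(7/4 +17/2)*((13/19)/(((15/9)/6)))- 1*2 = 5286.18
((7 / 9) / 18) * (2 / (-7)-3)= -23 / 162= -0.14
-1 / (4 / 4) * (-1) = 1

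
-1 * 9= -9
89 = 89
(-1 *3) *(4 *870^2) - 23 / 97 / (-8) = -7048252777 / 776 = -9082799.97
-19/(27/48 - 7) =304/103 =2.95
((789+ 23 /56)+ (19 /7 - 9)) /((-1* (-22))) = 6265 /176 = 35.60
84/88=21/22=0.95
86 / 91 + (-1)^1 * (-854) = 77800 / 91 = 854.95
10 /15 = 2 /3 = 0.67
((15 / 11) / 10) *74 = 111 / 11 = 10.09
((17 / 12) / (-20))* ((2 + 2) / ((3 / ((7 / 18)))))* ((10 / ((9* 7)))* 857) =-14569 / 2916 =-5.00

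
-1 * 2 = -2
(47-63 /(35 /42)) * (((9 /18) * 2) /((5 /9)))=-1287 /25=-51.48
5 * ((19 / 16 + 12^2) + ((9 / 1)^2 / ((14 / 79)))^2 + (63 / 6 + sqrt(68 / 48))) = 5 * sqrt(51) / 6 + 819554315 / 784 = 1045355.84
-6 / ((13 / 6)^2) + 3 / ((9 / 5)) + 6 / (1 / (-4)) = -11971 / 507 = -23.61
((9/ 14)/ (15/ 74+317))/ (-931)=-333/ 152973541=-0.00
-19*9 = -171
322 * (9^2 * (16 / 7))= 59616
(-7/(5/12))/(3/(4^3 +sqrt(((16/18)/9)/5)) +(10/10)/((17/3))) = -999367712/13285985- 145656 *sqrt(10)/13285985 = -75.25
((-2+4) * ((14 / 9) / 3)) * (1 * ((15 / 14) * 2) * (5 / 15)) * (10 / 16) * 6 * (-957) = -7975 / 3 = -2658.33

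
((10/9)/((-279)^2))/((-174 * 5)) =-1/60949503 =-0.00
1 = 1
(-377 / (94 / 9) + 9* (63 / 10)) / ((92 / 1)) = 2421 / 10810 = 0.22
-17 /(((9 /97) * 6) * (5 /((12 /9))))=-3298 /405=-8.14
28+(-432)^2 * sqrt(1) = 186652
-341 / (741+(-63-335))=-341 / 343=-0.99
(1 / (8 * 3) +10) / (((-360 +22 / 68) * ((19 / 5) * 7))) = -20485 / 19517484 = -0.00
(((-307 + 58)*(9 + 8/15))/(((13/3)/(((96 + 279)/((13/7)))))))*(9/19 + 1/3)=-22048950/247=-89267.00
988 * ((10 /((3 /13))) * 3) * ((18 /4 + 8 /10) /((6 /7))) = 2382562 /3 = 794187.33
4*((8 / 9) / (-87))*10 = -320 / 783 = -0.41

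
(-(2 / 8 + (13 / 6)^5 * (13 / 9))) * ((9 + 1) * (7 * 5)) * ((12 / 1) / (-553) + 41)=-2744419890125 / 2764368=-992783.84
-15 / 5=-3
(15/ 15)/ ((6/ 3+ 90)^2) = 1/ 8464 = 0.00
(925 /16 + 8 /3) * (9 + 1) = 14515 /24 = 604.79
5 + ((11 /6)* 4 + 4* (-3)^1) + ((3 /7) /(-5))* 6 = -19 /105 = -0.18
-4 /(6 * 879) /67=-2 /176679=-0.00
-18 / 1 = -18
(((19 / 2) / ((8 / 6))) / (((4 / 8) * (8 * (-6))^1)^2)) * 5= 95 / 1536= 0.06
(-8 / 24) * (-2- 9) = 11 / 3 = 3.67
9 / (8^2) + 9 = 585 / 64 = 9.14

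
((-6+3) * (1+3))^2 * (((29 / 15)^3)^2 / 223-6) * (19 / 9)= -4452333210416 / 2540109375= -1752.81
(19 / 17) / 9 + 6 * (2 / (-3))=-593 / 153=-3.88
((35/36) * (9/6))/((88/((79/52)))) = 2765/109824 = 0.03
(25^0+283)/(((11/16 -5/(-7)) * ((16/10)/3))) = 59640/157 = 379.87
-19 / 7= -2.71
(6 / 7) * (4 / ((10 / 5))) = 12 / 7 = 1.71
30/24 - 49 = -191/4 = -47.75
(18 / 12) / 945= 1 / 630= 0.00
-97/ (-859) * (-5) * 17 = -8245/ 859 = -9.60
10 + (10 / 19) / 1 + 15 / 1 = 485 / 19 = 25.53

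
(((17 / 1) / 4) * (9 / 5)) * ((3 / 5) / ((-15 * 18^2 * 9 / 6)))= -17 / 27000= -0.00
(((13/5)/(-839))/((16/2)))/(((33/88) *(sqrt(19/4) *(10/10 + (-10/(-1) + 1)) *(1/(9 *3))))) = -39 *sqrt(19)/159410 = -0.00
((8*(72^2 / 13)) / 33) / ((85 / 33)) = 41472 / 1105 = 37.53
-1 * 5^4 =-625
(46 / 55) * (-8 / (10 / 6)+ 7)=46 / 25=1.84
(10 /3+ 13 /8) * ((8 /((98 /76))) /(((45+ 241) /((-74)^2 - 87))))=1740647 /3003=579.64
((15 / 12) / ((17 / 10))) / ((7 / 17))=25 / 14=1.79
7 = 7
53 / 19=2.79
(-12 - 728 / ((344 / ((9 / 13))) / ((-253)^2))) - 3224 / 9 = -36436379 / 387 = -94150.85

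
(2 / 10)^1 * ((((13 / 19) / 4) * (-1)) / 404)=-13 / 153520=-0.00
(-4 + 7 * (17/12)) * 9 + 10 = 253/4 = 63.25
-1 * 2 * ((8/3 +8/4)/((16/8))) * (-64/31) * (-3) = -896/31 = -28.90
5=5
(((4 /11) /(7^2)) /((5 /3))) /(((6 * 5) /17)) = 34 /13475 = 0.00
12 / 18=2 / 3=0.67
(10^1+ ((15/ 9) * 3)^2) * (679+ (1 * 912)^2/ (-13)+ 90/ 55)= -316814855/ 143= -2215488.50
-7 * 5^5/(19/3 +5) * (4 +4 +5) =-853125/34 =-25091.91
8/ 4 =2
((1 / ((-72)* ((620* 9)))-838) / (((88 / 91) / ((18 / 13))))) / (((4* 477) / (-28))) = 16497069169 / 936904320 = 17.61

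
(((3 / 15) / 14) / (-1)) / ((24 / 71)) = -71 / 1680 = -0.04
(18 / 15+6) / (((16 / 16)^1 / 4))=144 / 5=28.80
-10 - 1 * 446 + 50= -406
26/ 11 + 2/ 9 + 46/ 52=8933/ 2574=3.47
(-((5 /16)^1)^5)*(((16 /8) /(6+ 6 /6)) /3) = -3125 /11010048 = -0.00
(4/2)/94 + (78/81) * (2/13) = 0.17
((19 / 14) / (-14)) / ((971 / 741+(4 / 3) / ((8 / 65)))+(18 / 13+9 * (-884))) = 4693 / 384510938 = 0.00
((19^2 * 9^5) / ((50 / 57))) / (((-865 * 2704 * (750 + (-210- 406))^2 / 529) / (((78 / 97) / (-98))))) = 1928286370251 / 767762432528000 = 0.00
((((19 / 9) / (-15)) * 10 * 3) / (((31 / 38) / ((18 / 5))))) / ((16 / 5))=-361 / 62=-5.82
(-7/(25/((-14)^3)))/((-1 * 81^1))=-19208/2025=-9.49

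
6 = 6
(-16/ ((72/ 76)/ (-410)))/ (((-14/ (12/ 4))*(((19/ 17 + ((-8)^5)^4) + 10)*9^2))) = -529720/ 33339031148716194326481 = -0.00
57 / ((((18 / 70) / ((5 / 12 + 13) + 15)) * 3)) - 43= 222121 / 108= 2056.68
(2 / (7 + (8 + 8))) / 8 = 1 / 92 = 0.01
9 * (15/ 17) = 135/ 17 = 7.94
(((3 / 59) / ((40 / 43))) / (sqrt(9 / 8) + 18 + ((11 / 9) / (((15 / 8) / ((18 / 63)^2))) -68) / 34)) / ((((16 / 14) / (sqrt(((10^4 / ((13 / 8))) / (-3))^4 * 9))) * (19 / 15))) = 146183292404352000000000 / 4885988228076601087 -6851671622145000000000 * sqrt(2) / 4885988228076601087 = 27935.71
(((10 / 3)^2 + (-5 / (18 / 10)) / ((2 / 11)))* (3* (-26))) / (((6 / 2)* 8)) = 325 / 24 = 13.54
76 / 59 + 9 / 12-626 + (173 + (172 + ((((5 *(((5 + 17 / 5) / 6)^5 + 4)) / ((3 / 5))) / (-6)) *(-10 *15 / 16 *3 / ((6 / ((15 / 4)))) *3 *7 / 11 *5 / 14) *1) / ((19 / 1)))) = -854672265 / 3156736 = -270.75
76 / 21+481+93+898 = 30988 / 21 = 1475.62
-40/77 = -0.52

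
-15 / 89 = -0.17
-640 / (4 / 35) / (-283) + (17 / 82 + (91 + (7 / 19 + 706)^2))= 4180869778923 / 8377366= 499067.34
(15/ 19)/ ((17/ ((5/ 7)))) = 0.03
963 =963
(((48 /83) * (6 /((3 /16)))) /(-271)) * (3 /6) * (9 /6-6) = 3456 /22493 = 0.15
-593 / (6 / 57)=-11267 / 2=-5633.50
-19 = -19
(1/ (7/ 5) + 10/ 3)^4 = 52200625/ 194481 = 268.41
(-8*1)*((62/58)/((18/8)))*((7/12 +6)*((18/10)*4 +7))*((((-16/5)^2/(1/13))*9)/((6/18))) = -4629354496/3625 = -1277063.31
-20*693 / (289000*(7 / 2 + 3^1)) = -0.01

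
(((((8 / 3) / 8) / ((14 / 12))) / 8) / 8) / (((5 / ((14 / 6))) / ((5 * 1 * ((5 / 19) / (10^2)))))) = 1 / 36480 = 0.00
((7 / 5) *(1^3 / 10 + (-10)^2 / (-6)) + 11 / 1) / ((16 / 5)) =-1829 / 480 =-3.81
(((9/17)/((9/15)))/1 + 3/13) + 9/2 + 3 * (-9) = -9453/442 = -21.39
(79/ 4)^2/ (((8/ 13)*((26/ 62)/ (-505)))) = -97702855/ 128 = -763303.55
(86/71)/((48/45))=645/568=1.14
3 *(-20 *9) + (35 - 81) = -586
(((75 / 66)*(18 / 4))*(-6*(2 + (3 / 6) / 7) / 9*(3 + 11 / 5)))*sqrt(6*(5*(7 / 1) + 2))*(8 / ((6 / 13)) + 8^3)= -1496690*sqrt(222) / 77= -289612.71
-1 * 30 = -30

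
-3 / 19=-0.16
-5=-5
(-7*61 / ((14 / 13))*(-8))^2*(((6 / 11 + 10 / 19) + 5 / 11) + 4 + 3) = 1629976608 / 19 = 85788242.53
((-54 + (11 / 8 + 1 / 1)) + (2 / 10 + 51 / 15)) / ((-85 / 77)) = 8701 / 200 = 43.50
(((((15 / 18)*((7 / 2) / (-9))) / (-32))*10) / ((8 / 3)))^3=0.00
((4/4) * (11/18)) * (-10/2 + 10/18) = -220/81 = -2.72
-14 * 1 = -14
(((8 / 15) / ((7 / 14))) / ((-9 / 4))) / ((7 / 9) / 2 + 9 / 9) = -128 / 375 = -0.34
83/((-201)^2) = 83/40401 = 0.00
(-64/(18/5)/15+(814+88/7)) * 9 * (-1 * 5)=-779990/21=-37142.38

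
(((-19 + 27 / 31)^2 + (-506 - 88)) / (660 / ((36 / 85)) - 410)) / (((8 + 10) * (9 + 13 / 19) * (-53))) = 484481 / 19371246024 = 0.00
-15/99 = -5/33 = -0.15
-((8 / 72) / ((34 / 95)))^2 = -9025 / 93636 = -0.10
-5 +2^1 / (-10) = -5.20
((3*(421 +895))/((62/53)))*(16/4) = 418488/31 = 13499.61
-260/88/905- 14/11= -1.28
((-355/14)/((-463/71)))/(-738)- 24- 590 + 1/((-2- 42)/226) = -32579775073/52620876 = -619.14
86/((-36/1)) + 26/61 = -2155/1098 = -1.96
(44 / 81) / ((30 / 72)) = 176 / 135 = 1.30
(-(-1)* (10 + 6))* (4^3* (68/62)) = 34816/31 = 1123.10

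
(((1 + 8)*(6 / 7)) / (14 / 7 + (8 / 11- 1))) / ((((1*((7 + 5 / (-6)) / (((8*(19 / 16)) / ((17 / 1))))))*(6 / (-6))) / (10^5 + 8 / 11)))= -25457328 / 629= -40472.70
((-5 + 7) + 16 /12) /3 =10 /9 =1.11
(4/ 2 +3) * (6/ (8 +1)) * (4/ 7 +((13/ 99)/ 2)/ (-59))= 233185/ 122661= 1.90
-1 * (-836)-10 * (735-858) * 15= 19286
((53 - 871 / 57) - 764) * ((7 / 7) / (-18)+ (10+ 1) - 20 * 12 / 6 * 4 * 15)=890119097 / 513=1735124.95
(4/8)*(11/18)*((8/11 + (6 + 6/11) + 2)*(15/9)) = 85/18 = 4.72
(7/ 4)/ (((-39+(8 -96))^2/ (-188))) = -329/ 16129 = -0.02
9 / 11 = 0.82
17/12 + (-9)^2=989/12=82.42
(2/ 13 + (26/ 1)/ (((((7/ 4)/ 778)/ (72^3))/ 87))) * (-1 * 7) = -34156473901070/ 13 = -2627421069313.08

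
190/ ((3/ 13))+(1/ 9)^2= 66691/ 81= 823.35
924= 924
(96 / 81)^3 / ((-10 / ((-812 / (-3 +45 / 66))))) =-292683776 / 5019165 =-58.31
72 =72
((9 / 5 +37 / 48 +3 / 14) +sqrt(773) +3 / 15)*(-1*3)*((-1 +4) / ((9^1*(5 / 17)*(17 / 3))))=-3*sqrt(773) / 5- 1003 / 560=-18.47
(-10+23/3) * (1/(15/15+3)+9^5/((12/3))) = -206675/6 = -34445.83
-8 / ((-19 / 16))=128 / 19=6.74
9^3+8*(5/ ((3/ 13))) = 2707/ 3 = 902.33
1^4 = 1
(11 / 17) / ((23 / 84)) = 924 / 391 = 2.36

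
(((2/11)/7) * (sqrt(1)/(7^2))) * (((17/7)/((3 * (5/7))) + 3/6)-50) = -1451/56595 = -0.03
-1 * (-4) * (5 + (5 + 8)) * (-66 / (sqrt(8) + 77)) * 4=-1463616 / 5921 + 38016 * sqrt(2) / 5921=-238.11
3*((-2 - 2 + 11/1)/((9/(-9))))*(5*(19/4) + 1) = -2079/4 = -519.75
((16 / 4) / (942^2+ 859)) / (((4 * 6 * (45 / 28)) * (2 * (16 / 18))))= 1 / 15226680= 0.00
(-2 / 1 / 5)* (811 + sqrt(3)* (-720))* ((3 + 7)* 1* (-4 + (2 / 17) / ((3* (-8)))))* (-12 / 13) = 6448.41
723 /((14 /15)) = 10845 /14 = 774.64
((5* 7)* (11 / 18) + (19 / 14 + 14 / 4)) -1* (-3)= 3685 / 126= 29.25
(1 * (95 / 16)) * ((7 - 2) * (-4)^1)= -118.75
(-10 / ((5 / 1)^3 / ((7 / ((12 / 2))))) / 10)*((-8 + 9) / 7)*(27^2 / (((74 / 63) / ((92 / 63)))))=-5589 / 4625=-1.21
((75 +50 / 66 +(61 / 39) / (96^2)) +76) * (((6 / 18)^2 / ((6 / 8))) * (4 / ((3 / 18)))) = 599999135 / 1111968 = 539.58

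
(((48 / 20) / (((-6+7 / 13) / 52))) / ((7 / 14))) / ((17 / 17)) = -16224 / 355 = -45.70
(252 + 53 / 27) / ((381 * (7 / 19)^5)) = 16978610843 / 172893609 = 98.20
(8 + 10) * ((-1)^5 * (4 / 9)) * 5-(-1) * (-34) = -74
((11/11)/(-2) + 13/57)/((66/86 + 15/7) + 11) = -9331/477318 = -0.02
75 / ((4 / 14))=525 / 2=262.50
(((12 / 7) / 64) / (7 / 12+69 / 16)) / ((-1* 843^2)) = -1 / 129890845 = -0.00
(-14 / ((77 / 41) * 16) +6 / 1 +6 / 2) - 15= -569 / 88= -6.47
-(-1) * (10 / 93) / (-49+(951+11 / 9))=30 / 251999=0.00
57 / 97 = 0.59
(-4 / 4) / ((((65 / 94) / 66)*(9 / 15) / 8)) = -1272.62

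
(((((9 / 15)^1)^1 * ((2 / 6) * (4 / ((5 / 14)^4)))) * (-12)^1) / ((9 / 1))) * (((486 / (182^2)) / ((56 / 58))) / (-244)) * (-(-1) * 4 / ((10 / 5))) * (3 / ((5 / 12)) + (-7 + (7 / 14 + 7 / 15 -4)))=-745416 / 32215625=-0.02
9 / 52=0.17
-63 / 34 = -1.85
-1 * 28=-28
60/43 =1.40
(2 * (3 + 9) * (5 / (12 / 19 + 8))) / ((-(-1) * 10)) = 57 / 41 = 1.39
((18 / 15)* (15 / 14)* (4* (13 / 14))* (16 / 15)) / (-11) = -1248 / 2695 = -0.46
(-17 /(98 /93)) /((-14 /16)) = 6324 /343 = 18.44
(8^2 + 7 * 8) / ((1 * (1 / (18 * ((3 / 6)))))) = 1080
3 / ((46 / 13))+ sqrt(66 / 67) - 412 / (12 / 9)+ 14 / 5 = -304.36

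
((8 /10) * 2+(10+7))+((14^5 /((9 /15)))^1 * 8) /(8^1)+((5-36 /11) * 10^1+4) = 147908179 /165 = 896413.21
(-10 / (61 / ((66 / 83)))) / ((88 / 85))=-1275 / 10126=-0.13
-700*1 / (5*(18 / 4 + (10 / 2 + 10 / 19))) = -5320 / 381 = -13.96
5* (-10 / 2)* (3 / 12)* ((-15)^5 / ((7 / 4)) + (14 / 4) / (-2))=303751225 / 112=2712064.51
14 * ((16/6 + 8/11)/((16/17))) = 1666/33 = 50.48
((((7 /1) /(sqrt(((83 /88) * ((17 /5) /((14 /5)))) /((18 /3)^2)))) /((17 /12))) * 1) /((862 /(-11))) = -11088 * sqrt(108647) /10338397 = -0.35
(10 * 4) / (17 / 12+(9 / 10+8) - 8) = 2400 / 139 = 17.27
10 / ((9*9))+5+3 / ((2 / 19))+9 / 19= 34.10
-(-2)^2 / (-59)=4 / 59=0.07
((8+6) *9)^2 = 15876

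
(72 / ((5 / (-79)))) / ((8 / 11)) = -7821 / 5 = -1564.20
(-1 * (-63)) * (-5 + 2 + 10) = 441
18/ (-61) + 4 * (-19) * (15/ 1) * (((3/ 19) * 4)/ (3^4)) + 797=432511/ 549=787.82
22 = 22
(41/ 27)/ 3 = 41/ 81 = 0.51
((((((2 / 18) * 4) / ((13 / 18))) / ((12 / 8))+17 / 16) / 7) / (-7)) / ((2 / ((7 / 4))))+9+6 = 523241 / 34944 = 14.97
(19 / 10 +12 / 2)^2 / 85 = 6241 / 8500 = 0.73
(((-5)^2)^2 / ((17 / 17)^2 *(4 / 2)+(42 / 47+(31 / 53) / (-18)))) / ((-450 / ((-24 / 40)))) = 37365 / 128287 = 0.29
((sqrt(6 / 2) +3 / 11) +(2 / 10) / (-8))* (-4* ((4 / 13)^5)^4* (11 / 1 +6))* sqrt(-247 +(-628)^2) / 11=-224300372066304* sqrt(131379) / 209054601523688793826811 - 3056092569403392* sqrt(43793) / 11498003083802883660474605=-0.00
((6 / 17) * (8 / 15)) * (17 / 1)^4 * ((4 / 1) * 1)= 314432 / 5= 62886.40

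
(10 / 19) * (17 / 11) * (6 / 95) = 0.05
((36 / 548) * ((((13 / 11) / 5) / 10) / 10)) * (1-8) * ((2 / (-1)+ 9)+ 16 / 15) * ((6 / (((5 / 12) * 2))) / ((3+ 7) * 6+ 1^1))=-0.00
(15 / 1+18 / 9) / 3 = 17 / 3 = 5.67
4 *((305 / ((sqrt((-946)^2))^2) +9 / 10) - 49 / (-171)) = 908153057 / 191288295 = 4.75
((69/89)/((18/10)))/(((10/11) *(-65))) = -253/34710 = -0.01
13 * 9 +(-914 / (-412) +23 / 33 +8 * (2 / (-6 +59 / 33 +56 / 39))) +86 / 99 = 931257115 / 8096418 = 115.02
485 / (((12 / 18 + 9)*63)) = 485 / 609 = 0.80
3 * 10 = 30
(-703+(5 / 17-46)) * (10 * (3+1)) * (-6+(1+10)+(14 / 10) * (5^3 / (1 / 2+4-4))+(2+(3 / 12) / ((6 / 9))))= -181946760 / 17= -10702750.59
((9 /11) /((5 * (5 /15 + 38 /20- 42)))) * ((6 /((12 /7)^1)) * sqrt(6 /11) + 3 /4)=-189 * sqrt(66) /144353- 81 /26246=-0.01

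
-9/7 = -1.29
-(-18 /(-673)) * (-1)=18 /673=0.03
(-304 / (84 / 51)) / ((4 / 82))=-26486 / 7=-3783.71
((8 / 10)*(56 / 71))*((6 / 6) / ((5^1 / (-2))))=-448 / 1775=-0.25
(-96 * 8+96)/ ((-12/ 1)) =56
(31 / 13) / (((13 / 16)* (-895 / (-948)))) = 470208 / 151255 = 3.11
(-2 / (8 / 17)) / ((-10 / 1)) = 17 / 40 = 0.42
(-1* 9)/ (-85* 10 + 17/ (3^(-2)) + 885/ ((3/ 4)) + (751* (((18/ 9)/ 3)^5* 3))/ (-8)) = -0.02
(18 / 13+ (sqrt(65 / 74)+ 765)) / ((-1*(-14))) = sqrt(4810) / 1036+ 9963 / 182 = 54.81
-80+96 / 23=-1744 / 23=-75.83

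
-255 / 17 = -15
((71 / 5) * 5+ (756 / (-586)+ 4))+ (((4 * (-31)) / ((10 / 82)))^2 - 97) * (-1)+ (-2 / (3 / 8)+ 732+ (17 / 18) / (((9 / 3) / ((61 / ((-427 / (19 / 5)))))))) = -2860180612319 / 2768850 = -1032985.03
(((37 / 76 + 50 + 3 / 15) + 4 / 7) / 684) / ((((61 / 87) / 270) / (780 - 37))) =26440819281 / 1233176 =21441.24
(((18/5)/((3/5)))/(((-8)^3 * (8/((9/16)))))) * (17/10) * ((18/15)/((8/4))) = -1377/1638400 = -0.00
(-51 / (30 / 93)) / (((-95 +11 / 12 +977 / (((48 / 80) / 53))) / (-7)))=66402 / 5172455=0.01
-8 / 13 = -0.62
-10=-10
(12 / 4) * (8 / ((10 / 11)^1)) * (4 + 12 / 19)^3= 89954304 / 34295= 2622.96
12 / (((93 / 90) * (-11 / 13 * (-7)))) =4680 / 2387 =1.96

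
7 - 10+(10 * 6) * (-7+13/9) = -1009/3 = -336.33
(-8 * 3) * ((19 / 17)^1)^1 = -456 / 17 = -26.82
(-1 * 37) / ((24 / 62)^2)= -35557 / 144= -246.92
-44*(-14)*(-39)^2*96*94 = 8454910464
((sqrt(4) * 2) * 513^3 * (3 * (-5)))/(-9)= 900037980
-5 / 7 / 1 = -5 / 7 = -0.71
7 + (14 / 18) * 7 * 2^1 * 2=259 / 9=28.78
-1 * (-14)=14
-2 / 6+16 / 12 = 1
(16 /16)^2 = 1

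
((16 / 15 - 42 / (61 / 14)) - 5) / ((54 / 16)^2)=-1.19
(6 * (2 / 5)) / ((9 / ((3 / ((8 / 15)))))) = 3 / 2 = 1.50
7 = 7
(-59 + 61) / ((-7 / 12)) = -24 / 7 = -3.43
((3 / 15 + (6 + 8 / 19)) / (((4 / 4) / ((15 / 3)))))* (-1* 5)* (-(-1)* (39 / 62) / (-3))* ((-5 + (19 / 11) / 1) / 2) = -367965 / 6479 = -56.79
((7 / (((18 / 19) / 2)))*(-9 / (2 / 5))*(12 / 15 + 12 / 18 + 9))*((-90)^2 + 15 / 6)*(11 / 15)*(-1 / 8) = 744428531 / 288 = 2584821.29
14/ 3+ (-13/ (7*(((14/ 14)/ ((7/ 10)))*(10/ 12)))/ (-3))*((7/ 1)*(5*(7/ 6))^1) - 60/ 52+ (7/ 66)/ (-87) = 4617776/ 186615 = 24.74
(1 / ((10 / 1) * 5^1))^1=1 / 50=0.02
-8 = -8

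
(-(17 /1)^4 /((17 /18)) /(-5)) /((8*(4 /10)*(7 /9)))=397953 /56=7106.30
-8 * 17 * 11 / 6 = -748 / 3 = -249.33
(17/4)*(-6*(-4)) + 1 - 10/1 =93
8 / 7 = 1.14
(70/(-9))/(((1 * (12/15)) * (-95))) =35/342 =0.10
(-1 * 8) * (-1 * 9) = 72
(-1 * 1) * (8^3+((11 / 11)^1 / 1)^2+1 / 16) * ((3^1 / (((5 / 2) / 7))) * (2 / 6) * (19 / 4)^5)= -142284076837 / 40960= -3473732.34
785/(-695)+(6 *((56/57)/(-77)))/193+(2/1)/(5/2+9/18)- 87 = -1471177736/16820529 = -87.46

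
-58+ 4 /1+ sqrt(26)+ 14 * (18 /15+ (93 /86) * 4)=sqrt(26)+ 5022 /215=28.46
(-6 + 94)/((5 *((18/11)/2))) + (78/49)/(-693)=3651874/169785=21.51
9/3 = 3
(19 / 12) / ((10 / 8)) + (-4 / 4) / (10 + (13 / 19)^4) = 23348834 / 19976565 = 1.17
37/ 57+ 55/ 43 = 4726/ 2451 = 1.93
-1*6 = -6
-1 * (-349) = 349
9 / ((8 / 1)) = 9 / 8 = 1.12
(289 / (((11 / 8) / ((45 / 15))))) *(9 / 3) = 20808 / 11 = 1891.64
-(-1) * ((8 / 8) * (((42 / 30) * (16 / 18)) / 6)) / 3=28 / 405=0.07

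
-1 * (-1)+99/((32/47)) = 4685/32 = 146.41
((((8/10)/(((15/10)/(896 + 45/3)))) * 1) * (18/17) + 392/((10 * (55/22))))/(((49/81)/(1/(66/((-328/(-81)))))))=36949856/687225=53.77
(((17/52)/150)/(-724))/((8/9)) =-51/15059200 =-0.00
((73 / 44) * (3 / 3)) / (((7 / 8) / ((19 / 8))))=1387 / 308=4.50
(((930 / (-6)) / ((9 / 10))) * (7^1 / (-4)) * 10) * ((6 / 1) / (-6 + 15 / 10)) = -108500 / 27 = -4018.52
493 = 493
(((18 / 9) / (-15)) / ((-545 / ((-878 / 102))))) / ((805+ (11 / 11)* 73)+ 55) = -878 / 388991025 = -0.00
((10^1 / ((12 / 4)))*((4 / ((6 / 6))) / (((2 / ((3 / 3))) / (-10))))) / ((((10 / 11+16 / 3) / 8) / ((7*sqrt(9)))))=-184800 / 103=-1794.17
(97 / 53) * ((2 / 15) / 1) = 194 / 795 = 0.24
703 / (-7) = -703 / 7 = -100.43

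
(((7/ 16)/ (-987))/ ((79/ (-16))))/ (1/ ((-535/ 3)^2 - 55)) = 285730/ 100251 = 2.85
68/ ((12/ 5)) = 85/ 3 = 28.33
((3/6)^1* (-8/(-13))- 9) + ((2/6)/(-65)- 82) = -17686/195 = -90.70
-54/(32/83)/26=-2241/416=-5.39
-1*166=-166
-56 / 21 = -8 / 3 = -2.67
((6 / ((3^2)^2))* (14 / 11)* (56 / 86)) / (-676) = -196 / 2158299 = -0.00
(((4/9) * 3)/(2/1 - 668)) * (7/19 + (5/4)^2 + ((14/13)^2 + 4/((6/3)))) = -261539/25662312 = -0.01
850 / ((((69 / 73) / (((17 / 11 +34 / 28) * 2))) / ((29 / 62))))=382383125 / 164703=2321.65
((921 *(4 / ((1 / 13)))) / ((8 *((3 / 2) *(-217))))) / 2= -3991 / 434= -9.20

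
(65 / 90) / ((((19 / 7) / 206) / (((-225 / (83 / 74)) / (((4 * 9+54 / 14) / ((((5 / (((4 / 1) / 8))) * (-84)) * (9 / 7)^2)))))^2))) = 336753481428000000 / 125786251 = 2677188315.50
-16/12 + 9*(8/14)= 80/21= 3.81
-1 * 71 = -71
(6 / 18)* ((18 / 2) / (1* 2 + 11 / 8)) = 8 / 9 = 0.89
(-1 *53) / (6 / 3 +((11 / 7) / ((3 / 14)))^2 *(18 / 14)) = -0.74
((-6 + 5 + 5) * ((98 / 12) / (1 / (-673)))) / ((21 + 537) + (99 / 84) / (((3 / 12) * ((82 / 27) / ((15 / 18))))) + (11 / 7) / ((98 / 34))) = -3710044408 / 94476147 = -39.27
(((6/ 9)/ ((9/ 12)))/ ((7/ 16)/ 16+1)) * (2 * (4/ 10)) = 8192/ 11835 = 0.69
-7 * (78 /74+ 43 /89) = -35434 /3293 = -10.76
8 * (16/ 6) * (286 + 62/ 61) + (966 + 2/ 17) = 7351432/ 1037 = 7089.13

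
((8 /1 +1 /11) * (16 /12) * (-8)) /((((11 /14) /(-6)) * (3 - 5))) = -39872 /121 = -329.52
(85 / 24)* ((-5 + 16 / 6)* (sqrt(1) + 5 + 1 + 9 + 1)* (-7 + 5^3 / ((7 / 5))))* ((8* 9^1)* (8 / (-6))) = 1109760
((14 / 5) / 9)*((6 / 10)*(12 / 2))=28 / 25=1.12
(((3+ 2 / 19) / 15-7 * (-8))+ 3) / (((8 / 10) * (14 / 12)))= 8437 / 133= 63.44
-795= -795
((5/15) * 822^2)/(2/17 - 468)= -1914438/3977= -481.38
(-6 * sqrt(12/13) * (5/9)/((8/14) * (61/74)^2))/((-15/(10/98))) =27380 * sqrt(39)/3047499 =0.06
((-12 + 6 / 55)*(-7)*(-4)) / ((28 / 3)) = -1962 / 55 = -35.67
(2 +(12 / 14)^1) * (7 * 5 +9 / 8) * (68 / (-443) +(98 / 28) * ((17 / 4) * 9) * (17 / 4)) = 11651793625 / 198464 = 58709.86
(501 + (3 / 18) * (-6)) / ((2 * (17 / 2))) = 500 / 17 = 29.41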